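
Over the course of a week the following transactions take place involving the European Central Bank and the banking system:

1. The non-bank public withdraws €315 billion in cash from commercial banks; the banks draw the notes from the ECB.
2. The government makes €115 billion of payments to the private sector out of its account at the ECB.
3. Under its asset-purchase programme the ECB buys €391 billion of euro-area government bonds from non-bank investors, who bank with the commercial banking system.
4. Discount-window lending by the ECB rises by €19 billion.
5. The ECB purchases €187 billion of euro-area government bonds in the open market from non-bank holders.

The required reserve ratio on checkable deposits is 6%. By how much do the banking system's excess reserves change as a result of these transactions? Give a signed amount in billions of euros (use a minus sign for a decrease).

+€374.32 billion

Currency withdrawal €315 billion: reserves −€315B, deposits −€315B.
Government spending €115 billion: reserves +€115B, deposits +€115B.
Asset purchase (from non-banks) €391 billion: reserves +€391B, deposits +€391B.
Discount-window loan €19 billion: reserves +€19B, deposits 0.
Asset purchase (from non-banks) €187 billion: reserves +€187B, deposits +€187B.
Totals: Δreserves = +€397B, Δdeposits = +€378B.
Δrequired reserves = 6% × +€378B = +€22.68B.
Δexcess reserves = Δreserves − Δrequired = +€397B − (+€22.68B) = +€374.32 billion.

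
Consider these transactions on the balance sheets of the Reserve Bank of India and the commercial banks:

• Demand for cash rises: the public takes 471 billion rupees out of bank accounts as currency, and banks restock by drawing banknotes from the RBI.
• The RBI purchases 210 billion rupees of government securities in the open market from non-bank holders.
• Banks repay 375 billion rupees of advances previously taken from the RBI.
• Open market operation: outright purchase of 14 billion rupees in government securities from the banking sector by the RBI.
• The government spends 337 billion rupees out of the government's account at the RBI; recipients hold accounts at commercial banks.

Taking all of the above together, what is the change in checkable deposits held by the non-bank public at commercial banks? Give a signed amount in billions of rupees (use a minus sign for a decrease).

+76 billion

Currency withdrawal 471 billion rupees: non-bank counterparties' bank balances fall → −471B.
Asset purchase (from non-banks) 210 billion rupees: non-bank counterparties' bank balances rise → +210B.
Discount-window repayment 375 billion rupees: the counterparty is a bank, so public deposits are unchanged → 0.
OMO purchase (from banks) 14 billion rupees: the counterparty is a bank, so public deposits are unchanged → 0.
Government spending 337 billion rupees: non-bank counterparties' bank balances rise → +337B.
Net: −471 + 210 + 0 + 0 + 337 = +76 billion.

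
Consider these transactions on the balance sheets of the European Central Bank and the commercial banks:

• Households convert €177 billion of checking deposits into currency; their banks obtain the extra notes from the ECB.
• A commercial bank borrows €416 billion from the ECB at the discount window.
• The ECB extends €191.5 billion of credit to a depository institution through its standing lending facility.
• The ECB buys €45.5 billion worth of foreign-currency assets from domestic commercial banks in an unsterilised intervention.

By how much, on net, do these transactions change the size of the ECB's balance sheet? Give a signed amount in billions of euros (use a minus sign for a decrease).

+€653 billion

Currency withdrawal €177 billion: only the composition of liabilities changes → 0.
Discount-window loan €416 billion: an ECB asset is acquired → +€416B.
Discount-window loan €191.5 billion: an ECB asset is acquired → +€191.5B.
FX purchase €45.5 billion: an ECB asset is acquired → +€45.5B.
Net: 0 + 416 + 191.5 + 45.5 = +€653 billion.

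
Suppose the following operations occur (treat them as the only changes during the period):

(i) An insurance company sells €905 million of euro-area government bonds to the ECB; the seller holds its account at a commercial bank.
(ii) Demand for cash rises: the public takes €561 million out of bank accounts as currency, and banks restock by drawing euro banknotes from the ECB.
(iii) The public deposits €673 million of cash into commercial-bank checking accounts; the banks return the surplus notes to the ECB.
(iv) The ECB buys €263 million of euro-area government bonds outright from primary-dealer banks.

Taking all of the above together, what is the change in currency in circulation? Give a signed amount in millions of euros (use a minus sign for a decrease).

Asset purchase (from non-banks) €905 million: no currency enters or leaves circulation → 0.
Currency withdrawal €561 million: notes leave the central bank → +€561M.
Currency deposit €673 million: notes return to the central bank → −€673M.
OMO purchase (from banks) €263 million: no currency enters or leaves circulation → 0.
Net: 0 + 561 − 673 + 0 = -€112 million.

-€112 million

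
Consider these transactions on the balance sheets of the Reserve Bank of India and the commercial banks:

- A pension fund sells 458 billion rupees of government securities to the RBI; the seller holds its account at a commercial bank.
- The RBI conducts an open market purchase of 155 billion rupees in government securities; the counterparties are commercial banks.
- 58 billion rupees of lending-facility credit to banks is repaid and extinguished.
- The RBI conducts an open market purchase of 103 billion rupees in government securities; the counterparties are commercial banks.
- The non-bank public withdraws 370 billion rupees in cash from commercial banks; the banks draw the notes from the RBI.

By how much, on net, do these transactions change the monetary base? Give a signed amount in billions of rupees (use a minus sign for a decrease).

+658 billion

Asset purchase (from non-banks) 458 billion rupees: RBI balance sheet expands → +458B.
OMO purchase (from banks) 155 billion rupees: RBI balance sheet expands → +155B.
Discount-window repayment 58 billion rupees: RBI balance sheet contracts → −58B.
OMO purchase (from banks) 103 billion rupees: RBI balance sheet expands → +103B.
Currency withdrawal 370 billion rupees: just a shift between currency and reserves — both are base money → 0.
Net: 458 + 155 − 58 + 103 + 0 = +658 billion.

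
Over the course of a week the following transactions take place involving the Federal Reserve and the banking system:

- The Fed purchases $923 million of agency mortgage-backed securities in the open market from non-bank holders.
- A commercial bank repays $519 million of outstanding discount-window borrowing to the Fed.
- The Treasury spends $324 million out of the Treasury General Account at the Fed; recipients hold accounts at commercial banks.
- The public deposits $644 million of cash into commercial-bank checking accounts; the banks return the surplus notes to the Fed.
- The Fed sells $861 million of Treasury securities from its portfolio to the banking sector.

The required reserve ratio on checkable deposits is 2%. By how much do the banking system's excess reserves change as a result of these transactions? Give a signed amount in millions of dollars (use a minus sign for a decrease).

+$473.18 million

Asset purchase (from non-banks) $923 million: reserves +$923M, deposits +$923M.
Discount-window repayment $519 million: reserves −$519M, deposits 0.
Government spending $324 million: reserves +$324M, deposits +$324M.
Currency deposit $644 million: reserves +$644M, deposits +$644M.
OMO sale (to banks) $861 million: reserves −$861M, deposits 0.
Totals: Δreserves = +$511M, Δdeposits = +$1891M.
Δrequired reserves = 2% × +$1891M = +$37.82M.
Δexcess reserves = Δreserves − Δrequired = +$511M − (+$37.82M) = +$473.18 million.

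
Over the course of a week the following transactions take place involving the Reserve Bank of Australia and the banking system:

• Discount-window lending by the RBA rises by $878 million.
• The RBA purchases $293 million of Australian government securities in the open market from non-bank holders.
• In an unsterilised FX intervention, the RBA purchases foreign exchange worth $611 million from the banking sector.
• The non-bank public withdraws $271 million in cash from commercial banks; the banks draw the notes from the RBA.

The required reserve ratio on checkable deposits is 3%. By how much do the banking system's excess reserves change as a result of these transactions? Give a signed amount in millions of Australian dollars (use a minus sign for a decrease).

+$1510.34 million

Discount-window loan $878 million: reserves +$878M, deposits 0.
Asset purchase (from non-banks) $293 million: reserves +$293M, deposits +$293M.
FX purchase $611 million: reserves +$611M, deposits 0.
Currency withdrawal $271 million: reserves −$271M, deposits −$271M.
Totals: Δreserves = +$1511M, Δdeposits = +$22M.
Δrequired reserves = 3% × +$22M = +$0.66M.
Δexcess reserves = Δreserves − Δrequired = +$1511M − (+$0.66M) = +$1510.34 million.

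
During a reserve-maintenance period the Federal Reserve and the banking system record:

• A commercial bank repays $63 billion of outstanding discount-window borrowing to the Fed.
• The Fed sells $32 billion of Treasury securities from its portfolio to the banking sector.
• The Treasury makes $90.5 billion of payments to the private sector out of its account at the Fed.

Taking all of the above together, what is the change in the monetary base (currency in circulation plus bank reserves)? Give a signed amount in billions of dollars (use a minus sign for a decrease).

-$4.5 billion

Discount-window repayment $63 billion: Fed balance sheet contracts → −$63B.
OMO sale (to banks) $32 billion: Fed balance sheet contracts → −$32B.
Government spending $90.5 billion: a non-base liability converts back to reserves → +$90.5B.
Net: −63 − 32 + 90.5 = -$4.5 billion.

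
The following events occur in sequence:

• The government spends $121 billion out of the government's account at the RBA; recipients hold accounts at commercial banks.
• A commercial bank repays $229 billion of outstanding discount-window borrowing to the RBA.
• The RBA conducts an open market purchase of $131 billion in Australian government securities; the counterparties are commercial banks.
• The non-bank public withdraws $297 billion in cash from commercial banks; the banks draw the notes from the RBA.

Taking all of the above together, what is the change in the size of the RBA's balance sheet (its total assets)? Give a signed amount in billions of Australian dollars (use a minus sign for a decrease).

Government spending $121 billion: only the composition of liabilities changes → 0.
Discount-window repayment $229 billion: an RBA asset is shed → −$229B.
OMO purchase (from banks) $131 billion: an RBA asset is acquired → +$131B.
Currency withdrawal $297 billion: only the composition of liabilities changes → 0.
Net: 0 − 229 + 131 + 0 = -$98 billion.

-$98 billion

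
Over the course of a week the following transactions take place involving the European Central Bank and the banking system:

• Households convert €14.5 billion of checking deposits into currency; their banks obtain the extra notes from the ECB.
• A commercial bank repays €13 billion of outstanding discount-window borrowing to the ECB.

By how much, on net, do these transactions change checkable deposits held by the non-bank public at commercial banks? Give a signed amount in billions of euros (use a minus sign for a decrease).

Currency withdrawal €14.5 billion: non-bank counterparties' bank balances fall → −€14.5B.
Discount-window repayment €13 billion: the counterparty is a bank, so public deposits are unchanged → 0.
Net: −14.5 + 0 = -€14.5 billion.

-€14.5 billion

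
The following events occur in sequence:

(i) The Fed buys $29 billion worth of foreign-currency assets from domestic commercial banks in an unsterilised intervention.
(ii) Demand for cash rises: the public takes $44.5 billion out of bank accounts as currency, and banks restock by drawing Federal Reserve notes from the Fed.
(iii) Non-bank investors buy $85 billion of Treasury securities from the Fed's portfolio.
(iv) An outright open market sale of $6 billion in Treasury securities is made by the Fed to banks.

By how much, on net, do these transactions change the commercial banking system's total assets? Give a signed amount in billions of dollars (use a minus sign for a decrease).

FX purchase $29 billion: just an asset swap on bank balance sheets → 0.
Currency withdrawal $44.5 billion: bank balance sheets shrink → −$44.5B.
Asset sale (to non-banks) $85 billion: bank balance sheets shrink → −$85B.
OMO sale (to banks) $6 billion: just an asset swap on bank balance sheets → 0.
Net: 0 − 44.5 − 85 + 0 = -$129.5 billion.

-$129.5 billion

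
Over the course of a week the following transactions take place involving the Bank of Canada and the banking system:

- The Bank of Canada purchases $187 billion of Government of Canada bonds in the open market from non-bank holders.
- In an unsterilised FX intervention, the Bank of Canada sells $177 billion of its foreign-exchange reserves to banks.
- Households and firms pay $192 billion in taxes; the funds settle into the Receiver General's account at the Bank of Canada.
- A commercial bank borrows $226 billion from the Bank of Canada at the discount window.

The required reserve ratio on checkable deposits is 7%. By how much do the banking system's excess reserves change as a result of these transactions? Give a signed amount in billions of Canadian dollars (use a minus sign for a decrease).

+$44.35 billion

Asset purchase (from non-banks) $187 billion: reserves +$187B, deposits +$187B.
FX sale $177 billion: reserves −$177B, deposits 0.
Government account inflow $192 billion: reserves −$192B, deposits −$192B.
Discount-window loan $226 billion: reserves +$226B, deposits 0.
Totals: Δreserves = +$44B, Δdeposits = −$5B.
Δrequired reserves = 7% × −$5B = −$0.35B.
Δexcess reserves = Δreserves − Δrequired = +$44B − (−$0.35B) = +$44.35 billion.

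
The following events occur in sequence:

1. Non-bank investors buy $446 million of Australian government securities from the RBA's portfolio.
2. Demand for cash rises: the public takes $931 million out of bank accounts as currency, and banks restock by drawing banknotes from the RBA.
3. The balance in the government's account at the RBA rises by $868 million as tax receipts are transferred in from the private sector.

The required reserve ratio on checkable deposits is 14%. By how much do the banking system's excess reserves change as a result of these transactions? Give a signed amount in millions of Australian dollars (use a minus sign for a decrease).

-$1930.7 million

Asset sale (to non-banks) $446 million: reserves −$446M, deposits −$446M.
Currency withdrawal $931 million: reserves −$931M, deposits −$931M.
Government account inflow $868 million: reserves −$868M, deposits −$868M.
Totals: Δreserves = −$2245M, Δdeposits = −$2245M.
Δrequired reserves = 14% × −$2245M = −$314.3M.
Δexcess reserves = Δreserves − Δrequired = −$2245M − (−$314.3M) = -$1930.7 million.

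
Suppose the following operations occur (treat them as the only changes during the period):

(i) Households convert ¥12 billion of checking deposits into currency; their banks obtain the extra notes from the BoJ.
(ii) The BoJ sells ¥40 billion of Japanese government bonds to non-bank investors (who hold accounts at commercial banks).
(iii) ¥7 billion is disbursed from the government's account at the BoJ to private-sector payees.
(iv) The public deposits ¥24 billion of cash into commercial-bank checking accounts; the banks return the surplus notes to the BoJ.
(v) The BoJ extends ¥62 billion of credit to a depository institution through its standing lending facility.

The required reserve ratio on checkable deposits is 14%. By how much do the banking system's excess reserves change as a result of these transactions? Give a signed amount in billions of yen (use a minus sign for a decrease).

+¥43.94 billion

Currency withdrawal ¥12 billion: reserves −¥12B, deposits −¥12B.
Asset sale (to non-banks) ¥40 billion: reserves −¥40B, deposits −¥40B.
Government spending ¥7 billion: reserves +¥7B, deposits +¥7B.
Currency deposit ¥24 billion: reserves +¥24B, deposits +¥24B.
Discount-window loan ¥62 billion: reserves +¥62B, deposits 0.
Totals: Δreserves = +¥41B, Δdeposits = −¥21B.
Δrequired reserves = 14% × −¥21B = −¥2.94B.
Δexcess reserves = Δreserves − Δrequired = +¥41B − (−¥2.94B) = +¥43.94 billion.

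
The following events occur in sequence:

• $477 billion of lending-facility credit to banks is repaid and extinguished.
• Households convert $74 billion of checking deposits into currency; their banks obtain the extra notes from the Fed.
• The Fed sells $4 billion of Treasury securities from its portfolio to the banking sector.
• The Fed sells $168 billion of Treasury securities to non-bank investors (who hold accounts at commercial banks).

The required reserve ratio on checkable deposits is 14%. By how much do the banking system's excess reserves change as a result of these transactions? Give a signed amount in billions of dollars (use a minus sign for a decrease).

Discount-window repayment $477 billion: reserves −$477B, deposits 0.
Currency withdrawal $74 billion: reserves −$74B, deposits −$74B.
OMO sale (to banks) $4 billion: reserves −$4B, deposits 0.
Asset sale (to non-banks) $168 billion: reserves −$168B, deposits −$168B.
Totals: Δreserves = −$723B, Δdeposits = −$242B.
Δrequired reserves = 14% × −$242B = −$33.88B.
Δexcess reserves = Δreserves − Δrequired = −$723B − (−$33.88B) = -$689.12 billion.

-$689.12 billion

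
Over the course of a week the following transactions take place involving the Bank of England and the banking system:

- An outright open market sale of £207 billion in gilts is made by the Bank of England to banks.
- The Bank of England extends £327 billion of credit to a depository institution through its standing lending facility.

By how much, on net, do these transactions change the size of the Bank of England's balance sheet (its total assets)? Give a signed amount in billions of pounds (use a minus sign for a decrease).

OMO sale (to banks) £207 billion: a Bank of England asset is shed → −£207B.
Discount-window loan £327 billion: a Bank of England asset is acquired → +£327B.
Net: −207 + 327 = +£120 billion.

+£120 billion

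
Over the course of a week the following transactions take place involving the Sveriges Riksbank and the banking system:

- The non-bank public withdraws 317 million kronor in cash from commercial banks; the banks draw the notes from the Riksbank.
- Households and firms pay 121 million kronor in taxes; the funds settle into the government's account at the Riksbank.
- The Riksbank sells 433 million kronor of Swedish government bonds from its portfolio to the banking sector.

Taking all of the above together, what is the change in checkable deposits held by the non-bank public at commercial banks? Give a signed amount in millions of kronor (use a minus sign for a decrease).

Currency withdrawal 317 million kronor: non-bank counterparties' bank balances fall → −317M.
Government account inflow 121 million kronor: non-bank counterparties' bank balances fall → −121M.
OMO sale (to banks) 433 million kronor: the counterparty is a bank, so public deposits are unchanged → 0.
Net: −317 − 121 + 0 = -438 million.

-438 million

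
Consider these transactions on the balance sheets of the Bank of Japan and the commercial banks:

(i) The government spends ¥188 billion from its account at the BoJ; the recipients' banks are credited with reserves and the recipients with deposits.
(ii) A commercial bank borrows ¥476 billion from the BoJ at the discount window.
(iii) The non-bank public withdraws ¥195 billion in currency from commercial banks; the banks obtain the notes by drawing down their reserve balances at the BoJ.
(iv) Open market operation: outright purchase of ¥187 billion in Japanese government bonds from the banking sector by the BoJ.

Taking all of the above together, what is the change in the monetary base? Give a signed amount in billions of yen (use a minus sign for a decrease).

Government spending ¥188 billion: a non-base liability converts back to reserves → +¥188B.
Discount-window loan ¥476 billion: BoJ balance sheet expands → +¥476B.
Currency withdrawal ¥195 billion: just a shift between currency and reserves — both are base money → 0.
OMO purchase (from banks) ¥187 billion: BoJ balance sheet expands → +¥187B.
Net: 188 + 476 + 0 + 187 = +¥851 billion.

+¥851 billion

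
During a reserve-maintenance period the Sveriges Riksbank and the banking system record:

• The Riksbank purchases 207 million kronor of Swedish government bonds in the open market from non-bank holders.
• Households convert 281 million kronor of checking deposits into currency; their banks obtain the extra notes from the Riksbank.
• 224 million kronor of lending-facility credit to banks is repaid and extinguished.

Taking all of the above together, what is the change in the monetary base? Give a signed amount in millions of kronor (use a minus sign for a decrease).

-17 million

Riksbank balance sheet:
  Assets:      Securities +207M, Loans to banks −224M
  Liabilities: Bank reserves −298M, Currency in circulation +281M
Commercial banking system:
  Assets:      Reserves at CB −298M
  Liabilities: Checkable deposits −74M, Borrowings from CB −224M
Monetary base = currency + reserves: +281M + (−298M) = -17 million.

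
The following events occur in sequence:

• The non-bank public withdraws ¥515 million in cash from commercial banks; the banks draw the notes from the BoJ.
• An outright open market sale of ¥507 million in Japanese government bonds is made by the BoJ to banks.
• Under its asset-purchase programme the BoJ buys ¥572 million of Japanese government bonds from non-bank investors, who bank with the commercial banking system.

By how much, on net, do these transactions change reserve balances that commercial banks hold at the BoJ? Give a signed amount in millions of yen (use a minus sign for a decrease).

BoJ balance sheet:
  Assets:      Securities +¥65M
  Liabilities: Bank reserves −¥450M, Currency in circulation +¥515M
Commercial banking system:
  Assets:      Reserves at CB −¥450M, Securities +¥507M
  Liabilities: Checkable deposits +¥57M
So the change in reserve balances that commercial banks hold at the BoJ is -¥450 million.

-¥450 million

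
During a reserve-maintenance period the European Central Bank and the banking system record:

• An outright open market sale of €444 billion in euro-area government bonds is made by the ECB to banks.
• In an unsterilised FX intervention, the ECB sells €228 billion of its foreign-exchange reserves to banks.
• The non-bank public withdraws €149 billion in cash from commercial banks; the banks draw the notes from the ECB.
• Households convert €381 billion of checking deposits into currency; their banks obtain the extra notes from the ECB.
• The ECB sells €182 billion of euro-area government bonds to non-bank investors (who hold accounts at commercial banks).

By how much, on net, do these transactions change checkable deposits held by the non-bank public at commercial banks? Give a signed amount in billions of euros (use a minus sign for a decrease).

ECB balance sheet:
  Assets:      Securities −€626B, Foreign assets −€228B
  Liabilities: Bank reserves −€1384B, Currency in circulation +€530B
Commercial banking system:
  Assets:      Reserves at CB −€1384B, Securities +€444B, Foreign assets +€228B
  Liabilities: Checkable deposits −€712B
So the change in checkable deposits held by the non-bank public at commercial banks is -€712 billion.

-€712 billion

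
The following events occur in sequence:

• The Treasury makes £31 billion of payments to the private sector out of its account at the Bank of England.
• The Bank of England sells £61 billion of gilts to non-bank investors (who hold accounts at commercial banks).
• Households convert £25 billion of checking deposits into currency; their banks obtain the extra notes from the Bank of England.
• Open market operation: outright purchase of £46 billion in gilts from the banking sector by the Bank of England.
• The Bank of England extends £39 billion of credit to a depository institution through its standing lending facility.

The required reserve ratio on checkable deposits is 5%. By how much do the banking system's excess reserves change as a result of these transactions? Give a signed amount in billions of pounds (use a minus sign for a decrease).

Government spending £31 billion: reserves +£31B, deposits +£31B.
Asset sale (to non-banks) £61 billion: reserves −£61B, deposits −£61B.
Currency withdrawal £25 billion: reserves −£25B, deposits −£25B.
OMO purchase (from banks) £46 billion: reserves +£46B, deposits 0.
Discount-window loan £39 billion: reserves +£39B, deposits 0.
Totals: Δreserves = +£30B, Δdeposits = −£55B.
Δrequired reserves = 5% × −£55B = −£2.75B.
Δexcess reserves = Δreserves − Δrequired = +£30B − (−£2.75B) = +£32.75 billion.

+£32.75 billion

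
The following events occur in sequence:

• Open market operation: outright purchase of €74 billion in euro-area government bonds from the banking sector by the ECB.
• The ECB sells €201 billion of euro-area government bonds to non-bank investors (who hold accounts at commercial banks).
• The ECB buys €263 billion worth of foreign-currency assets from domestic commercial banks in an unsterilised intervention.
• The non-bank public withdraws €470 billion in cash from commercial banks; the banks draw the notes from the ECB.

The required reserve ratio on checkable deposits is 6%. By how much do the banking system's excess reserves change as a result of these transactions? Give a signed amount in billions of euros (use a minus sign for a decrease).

-€293.74 billion

OMO purchase (from banks) €74 billion: reserves +€74B, deposits 0.
Asset sale (to non-banks) €201 billion: reserves −€201B, deposits −€201B.
FX purchase €263 billion: reserves +€263B, deposits 0.
Currency withdrawal €470 billion: reserves −€470B, deposits −€470B.
Totals: Δreserves = −€334B, Δdeposits = −€671B.
Δrequired reserves = 6% × −€671B = −€40.26B.
Δexcess reserves = Δreserves − Δrequired = −€334B − (−€40.26B) = -€293.74 billion.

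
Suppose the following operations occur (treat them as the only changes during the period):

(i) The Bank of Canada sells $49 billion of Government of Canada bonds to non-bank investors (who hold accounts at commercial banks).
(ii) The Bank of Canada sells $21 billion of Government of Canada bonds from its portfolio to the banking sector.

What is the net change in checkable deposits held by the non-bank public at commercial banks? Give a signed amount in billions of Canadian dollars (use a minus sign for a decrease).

-$49 billion

Bank of Canada balance sheet:
  Assets:      Securities −$70B
  Liabilities: Bank reserves −$70B
Commercial banking system:
  Assets:      Reserves at CB −$70B, Securities +$21B
  Liabilities: Checkable deposits −$49B
So the change in checkable deposits held by the non-bank public at commercial banks is -$49 billion.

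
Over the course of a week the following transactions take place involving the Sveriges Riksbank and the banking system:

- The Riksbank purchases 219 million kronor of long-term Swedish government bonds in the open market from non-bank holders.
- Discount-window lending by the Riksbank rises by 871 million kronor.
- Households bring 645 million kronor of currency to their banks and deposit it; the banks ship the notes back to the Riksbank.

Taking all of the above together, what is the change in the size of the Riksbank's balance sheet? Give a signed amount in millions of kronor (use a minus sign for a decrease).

Riksbank balance sheet:
  Assets:      Securities +219M, Loans to banks +871M
  Liabilities: Bank reserves +1735M, Currency in circulation −645M
Commercial banking system:
  Assets:      Reserves at CB +1735M
  Liabilities: Checkable deposits +864M, Borrowings from CB +871M
Change in total Riksbank assets = +1090 million.

+1090 million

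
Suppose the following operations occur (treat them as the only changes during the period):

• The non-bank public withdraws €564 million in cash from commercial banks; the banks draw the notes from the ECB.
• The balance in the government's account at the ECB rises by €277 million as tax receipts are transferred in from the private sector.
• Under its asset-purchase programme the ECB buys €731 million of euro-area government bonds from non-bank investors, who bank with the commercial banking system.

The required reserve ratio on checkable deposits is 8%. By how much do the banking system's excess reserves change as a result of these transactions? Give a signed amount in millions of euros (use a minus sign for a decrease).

Currency withdrawal €564 million: reserves −€564M, deposits −€564M.
Government account inflow €277 million: reserves −€277M, deposits −€277M.
Asset purchase (from non-banks) €731 million: reserves +€731M, deposits +€731M.
Totals: Δreserves = −€110M, Δdeposits = −€110M.
Δrequired reserves = 8% × −€110M = −€8.8M.
Δexcess reserves = Δreserves − Δrequired = −€110M − (−€8.8M) = -€101.2 million.

-€101.2 million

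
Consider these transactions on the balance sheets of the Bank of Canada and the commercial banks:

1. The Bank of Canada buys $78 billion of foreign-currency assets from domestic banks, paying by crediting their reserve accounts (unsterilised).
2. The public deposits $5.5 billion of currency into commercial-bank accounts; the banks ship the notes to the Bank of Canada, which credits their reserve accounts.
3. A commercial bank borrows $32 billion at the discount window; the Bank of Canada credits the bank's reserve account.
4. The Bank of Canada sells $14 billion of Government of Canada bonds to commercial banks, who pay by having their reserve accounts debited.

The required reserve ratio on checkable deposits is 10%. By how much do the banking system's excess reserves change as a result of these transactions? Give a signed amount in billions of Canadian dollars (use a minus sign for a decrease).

FX purchase $78 billion: reserves +$78B, deposits 0.
Currency deposit $5.5 billion: reserves +$5.5B, deposits +$5.5B.
Discount-window loan $32 billion: reserves +$32B, deposits 0.
OMO sale (to banks) $14 billion: reserves −$14B, deposits 0.
Totals: Δreserves = +$101.5B, Δdeposits = +$5.5B.
Δrequired reserves = 10% × +$5.5B = +$0.55B.
Δexcess reserves = Δreserves − Δrequired = +$101.5B − (+$0.55B) = +$100.95 billion.

+$100.95 billion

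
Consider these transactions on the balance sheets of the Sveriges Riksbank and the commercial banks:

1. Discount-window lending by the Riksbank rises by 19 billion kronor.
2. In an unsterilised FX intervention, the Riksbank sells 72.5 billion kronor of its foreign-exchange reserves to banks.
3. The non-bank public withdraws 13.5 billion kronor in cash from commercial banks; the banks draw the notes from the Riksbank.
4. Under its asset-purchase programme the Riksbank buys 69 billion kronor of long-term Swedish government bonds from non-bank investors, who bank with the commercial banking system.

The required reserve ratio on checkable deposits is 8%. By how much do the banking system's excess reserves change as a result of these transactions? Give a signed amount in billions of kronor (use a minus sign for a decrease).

-2.44 billion

Discount-window loan 19 billion kronor: reserves +19B, deposits 0.
FX sale 72.5 billion kronor: reserves −72.5B, deposits 0.
Currency withdrawal 13.5 billion kronor: reserves −13.5B, deposits −13.5B.
Asset purchase (from non-banks) 69 billion kronor: reserves +69B, deposits +69B.
Totals: Δreserves = +2B, Δdeposits = +55.5B.
Δrequired reserves = 8% × +55.5B = +4.44B.
Δexcess reserves = Δreserves − Δrequired = +2B − (+4.44B) = -2.44 billion.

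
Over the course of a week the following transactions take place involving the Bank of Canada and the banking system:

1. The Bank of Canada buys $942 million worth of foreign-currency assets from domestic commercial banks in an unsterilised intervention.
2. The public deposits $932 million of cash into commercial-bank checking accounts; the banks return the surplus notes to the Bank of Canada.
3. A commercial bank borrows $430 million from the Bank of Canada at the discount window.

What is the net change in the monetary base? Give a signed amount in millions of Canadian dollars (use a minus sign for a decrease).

FX purchase $942 million: Bank of Canada balance sheet expands → +$942M.
Currency deposit $932 million: just a shift between currency and reserves — both are base money → 0.
Discount-window loan $430 million: Bank of Canada balance sheet expands → +$430M.
Net: 942 + 0 + 430 = +$1372 million.

+$1372 million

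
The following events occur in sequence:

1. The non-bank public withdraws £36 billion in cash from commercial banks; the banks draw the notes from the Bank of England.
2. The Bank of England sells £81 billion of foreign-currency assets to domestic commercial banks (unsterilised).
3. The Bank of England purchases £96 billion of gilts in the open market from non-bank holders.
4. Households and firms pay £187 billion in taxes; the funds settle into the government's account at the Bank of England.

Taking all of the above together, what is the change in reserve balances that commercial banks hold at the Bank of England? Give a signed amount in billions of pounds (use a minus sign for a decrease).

Bank of England balance sheet:
  Assets:      Securities +£96B, Foreign assets −£81B
  Liabilities: Bank reserves −£208B, Currency in circulation +£36B, Government deposits +£187B
Commercial banking system:
  Assets:      Reserves at CB −£208B, Foreign assets +£81B
  Liabilities: Checkable deposits −£127B
So the change in reserve balances that commercial banks hold at the Bank of England is -£208 billion.

-£208 billion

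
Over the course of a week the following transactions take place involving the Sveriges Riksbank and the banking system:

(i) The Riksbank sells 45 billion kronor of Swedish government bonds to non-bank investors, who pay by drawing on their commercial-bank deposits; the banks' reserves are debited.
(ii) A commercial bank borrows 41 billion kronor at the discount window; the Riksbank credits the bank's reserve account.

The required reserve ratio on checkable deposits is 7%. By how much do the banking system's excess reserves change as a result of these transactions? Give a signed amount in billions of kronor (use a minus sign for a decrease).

Asset sale (to non-banks) 45 billion kronor: reserves −45B, deposits −45B.
Discount-window loan 41 billion kronor: reserves +41B, deposits 0.
Totals: Δreserves = −4B, Δdeposits = −45B.
Δrequired reserves = 7% × −45B = −3.15B.
Δexcess reserves = Δreserves − Δrequired = −4B − (−3.15B) = -0.85 billion.

-0.85 billion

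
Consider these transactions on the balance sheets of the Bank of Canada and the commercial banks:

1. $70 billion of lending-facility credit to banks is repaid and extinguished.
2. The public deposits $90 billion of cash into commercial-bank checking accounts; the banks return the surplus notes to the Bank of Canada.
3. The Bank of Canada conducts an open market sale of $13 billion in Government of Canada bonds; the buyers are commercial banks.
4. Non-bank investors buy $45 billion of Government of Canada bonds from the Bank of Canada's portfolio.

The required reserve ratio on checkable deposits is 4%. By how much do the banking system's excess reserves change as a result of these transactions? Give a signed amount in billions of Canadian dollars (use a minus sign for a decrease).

Discount-window repayment $70 billion: reserves −$70B, deposits 0.
Currency deposit $90 billion: reserves +$90B, deposits +$90B.
OMO sale (to banks) $13 billion: reserves −$13B, deposits 0.
Asset sale (to non-banks) $45 billion: reserves −$45B, deposits −$45B.
Totals: Δreserves = −$38B, Δdeposits = +$45B.
Δrequired reserves = 4% × +$45B = +$1.8B.
Δexcess reserves = Δreserves − Δrequired = −$38B − (+$1.8B) = -$39.8 billion.

-$39.8 billion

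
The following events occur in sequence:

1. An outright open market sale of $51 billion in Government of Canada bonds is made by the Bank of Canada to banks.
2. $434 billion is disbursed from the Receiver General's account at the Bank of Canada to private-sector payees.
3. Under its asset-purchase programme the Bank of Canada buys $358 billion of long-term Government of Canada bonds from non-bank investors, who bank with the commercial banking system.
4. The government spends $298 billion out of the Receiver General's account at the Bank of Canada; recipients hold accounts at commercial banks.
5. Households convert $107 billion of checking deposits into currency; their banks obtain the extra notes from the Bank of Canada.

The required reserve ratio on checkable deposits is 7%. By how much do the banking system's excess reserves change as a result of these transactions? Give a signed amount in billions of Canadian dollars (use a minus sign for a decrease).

+$863.19 billion

OMO sale (to banks) $51 billion: reserves −$51B, deposits 0.
Government spending $434 billion: reserves +$434B, deposits +$434B.
Asset purchase (from non-banks) $358 billion: reserves +$358B, deposits +$358B.
Government spending $298 billion: reserves +$298B, deposits +$298B.
Currency withdrawal $107 billion: reserves −$107B, deposits −$107B.
Totals: Δreserves = +$932B, Δdeposits = +$983B.
Δrequired reserves = 7% × +$983B = +$68.81B.
Δexcess reserves = Δreserves − Δrequired = +$932B − (+$68.81B) = +$863.19 billion.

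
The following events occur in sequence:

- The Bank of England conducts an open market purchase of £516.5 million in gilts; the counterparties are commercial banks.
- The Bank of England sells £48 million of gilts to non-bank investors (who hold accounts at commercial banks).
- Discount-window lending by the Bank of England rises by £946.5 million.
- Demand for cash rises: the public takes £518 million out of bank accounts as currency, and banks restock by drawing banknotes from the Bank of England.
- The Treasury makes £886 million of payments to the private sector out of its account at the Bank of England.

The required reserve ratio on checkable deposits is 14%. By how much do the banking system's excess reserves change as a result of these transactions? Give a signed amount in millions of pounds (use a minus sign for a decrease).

OMO purchase (from banks) £516.5 million: reserves +£516.5M, deposits 0.
Asset sale (to non-banks) £48 million: reserves −£48M, deposits −£48M.
Discount-window loan £946.5 million: reserves +£946.5M, deposits 0.
Currency withdrawal £518 million: reserves −£518M, deposits −£518M.
Government spending £886 million: reserves +£886M, deposits +£886M.
Totals: Δreserves = +£1783M, Δdeposits = +£320M.
Δrequired reserves = 14% × +£320M = +£44.8M.
Δexcess reserves = Δreserves − Δrequired = +£1783M − (+£44.8M) = +£1738.2 million.

+£1738.2 million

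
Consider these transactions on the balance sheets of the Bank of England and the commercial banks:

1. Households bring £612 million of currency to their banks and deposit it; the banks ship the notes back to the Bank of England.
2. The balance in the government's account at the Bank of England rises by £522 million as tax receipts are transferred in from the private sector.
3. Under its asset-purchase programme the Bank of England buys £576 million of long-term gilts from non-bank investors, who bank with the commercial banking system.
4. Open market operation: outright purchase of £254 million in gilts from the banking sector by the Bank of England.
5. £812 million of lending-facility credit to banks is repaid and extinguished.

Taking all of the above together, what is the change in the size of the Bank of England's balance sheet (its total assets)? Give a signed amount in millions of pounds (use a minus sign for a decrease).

+£18 million

Currency deposit £612 million: only the composition of liabilities changes → 0.
Government account inflow £522 million: only the composition of liabilities changes → 0.
Asset purchase (from non-banks) £576 million: a Bank of England asset is acquired → +£576M.
OMO purchase (from banks) £254 million: a Bank of England asset is acquired → +£254M.
Discount-window repayment £812 million: a Bank of England asset is shed → −£812M.
Net: 0 + 0 + 576 + 254 − 812 = +£18 million.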